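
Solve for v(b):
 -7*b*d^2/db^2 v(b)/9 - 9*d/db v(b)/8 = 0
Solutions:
 v(b) = C1 + C2/b^(25/56)


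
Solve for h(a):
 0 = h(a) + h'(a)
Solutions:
 h(a) = C1*exp(-a)


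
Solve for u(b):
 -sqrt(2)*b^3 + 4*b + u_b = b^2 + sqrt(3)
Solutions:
 u(b) = C1 + sqrt(2)*b^4/4 + b^3/3 - 2*b^2 + sqrt(3)*b


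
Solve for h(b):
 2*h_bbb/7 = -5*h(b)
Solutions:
 h(b) = C3*exp(-2^(2/3)*35^(1/3)*b/2) + (C1*sin(2^(2/3)*sqrt(3)*35^(1/3)*b/4) + C2*cos(2^(2/3)*sqrt(3)*35^(1/3)*b/4))*exp(2^(2/3)*35^(1/3)*b/4)


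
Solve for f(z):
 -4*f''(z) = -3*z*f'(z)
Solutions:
 f(z) = C1 + C2*erfi(sqrt(6)*z/4)


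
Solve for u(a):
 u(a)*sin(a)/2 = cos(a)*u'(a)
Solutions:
 u(a) = C1/sqrt(cos(a))


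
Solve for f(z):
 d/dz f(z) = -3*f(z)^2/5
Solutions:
 f(z) = 5/(C1 + 3*z)


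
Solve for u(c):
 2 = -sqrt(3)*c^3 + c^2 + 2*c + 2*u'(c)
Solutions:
 u(c) = C1 + sqrt(3)*c^4/8 - c^3/6 - c^2/2 + c


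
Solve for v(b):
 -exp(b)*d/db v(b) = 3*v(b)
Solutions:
 v(b) = C1*exp(3*exp(-b))


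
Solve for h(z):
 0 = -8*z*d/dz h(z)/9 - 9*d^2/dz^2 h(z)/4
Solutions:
 h(z) = C1 + C2*erf(4*z/9)


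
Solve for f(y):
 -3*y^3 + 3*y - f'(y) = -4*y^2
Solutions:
 f(y) = C1 - 3*y^4/4 + 4*y^3/3 + 3*y^2/2


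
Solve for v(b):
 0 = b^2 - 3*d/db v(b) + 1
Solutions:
 v(b) = C1 + b^3/9 + b/3


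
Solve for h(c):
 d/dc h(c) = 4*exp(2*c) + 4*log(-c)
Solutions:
 h(c) = C1 + 4*c*log(-c) - 4*c + 2*exp(2*c)


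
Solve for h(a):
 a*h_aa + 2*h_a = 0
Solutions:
 h(a) = C1 + C2/a


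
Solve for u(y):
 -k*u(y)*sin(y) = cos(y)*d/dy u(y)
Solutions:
 u(y) = C1*exp(k*log(cos(y)))


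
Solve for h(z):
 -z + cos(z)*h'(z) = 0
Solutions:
 h(z) = C1 + Integral(z/cos(z), z)


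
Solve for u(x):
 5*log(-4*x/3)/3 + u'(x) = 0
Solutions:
 u(x) = C1 - 5*x*log(-x)/3 + 5*x*(-2*log(2) + 1 + log(3))/3


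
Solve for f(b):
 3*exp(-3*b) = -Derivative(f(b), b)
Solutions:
 f(b) = C1 + exp(-3*b)


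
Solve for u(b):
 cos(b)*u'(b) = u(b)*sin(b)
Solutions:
 u(b) = C1/cos(b)


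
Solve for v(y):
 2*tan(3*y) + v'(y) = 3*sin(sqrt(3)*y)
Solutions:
 v(y) = C1 + 2*log(cos(3*y))/3 - sqrt(3)*cos(sqrt(3)*y)


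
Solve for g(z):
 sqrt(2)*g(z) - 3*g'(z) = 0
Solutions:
 g(z) = C1*exp(sqrt(2)*z/3)


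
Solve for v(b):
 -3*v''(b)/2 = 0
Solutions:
 v(b) = C1 + C2*b


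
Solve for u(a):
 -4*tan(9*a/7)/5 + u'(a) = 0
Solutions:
 u(a) = C1 - 28*log(cos(9*a/7))/45


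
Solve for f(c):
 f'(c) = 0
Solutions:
 f(c) = C1


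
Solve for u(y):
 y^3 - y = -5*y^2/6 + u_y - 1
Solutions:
 u(y) = C1 + y^4/4 + 5*y^3/18 - y^2/2 + y


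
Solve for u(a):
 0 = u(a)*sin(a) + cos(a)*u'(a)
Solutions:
 u(a) = C1*cos(a)


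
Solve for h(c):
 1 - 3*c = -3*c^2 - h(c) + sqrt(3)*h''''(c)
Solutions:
 h(c) = C1*exp(-3^(7/8)*c/3) + C2*exp(3^(7/8)*c/3) + C3*sin(3^(7/8)*c/3) + C4*cos(3^(7/8)*c/3) - 3*c^2 + 3*c - 1


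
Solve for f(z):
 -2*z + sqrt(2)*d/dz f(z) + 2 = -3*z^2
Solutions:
 f(z) = C1 - sqrt(2)*z^3/2 + sqrt(2)*z^2/2 - sqrt(2)*z


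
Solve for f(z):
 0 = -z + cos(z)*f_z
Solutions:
 f(z) = C1 + Integral(z/cos(z), z)


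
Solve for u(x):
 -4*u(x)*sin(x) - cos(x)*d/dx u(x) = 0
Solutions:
 u(x) = C1*cos(x)^4


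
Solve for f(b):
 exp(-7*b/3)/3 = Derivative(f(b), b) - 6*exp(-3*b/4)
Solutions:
 f(b) = C1 - exp(-7*b/3)/7 - 8*exp(-3*b/4)


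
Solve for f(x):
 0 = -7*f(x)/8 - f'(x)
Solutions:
 f(x) = C1*exp(-7*x/8)


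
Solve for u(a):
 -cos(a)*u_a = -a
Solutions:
 u(a) = C1 + Integral(a/cos(a), a)


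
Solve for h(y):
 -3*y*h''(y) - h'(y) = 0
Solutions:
 h(y) = C1 + C2*y^(2/3)


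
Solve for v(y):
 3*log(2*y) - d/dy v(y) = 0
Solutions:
 v(y) = C1 + 3*y*log(y) - 3*y + y*log(8)


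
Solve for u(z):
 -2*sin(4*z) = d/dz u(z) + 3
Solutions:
 u(z) = C1 - 3*z + cos(4*z)/2


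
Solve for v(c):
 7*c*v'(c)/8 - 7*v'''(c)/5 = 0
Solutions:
 v(c) = C1 + Integral(C2*airyai(5^(1/3)*c/2) + C3*airybi(5^(1/3)*c/2), c)


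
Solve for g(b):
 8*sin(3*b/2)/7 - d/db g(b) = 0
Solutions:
 g(b) = C1 - 16*cos(3*b/2)/21


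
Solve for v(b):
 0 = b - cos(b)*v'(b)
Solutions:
 v(b) = C1 + Integral(b/cos(b), b)


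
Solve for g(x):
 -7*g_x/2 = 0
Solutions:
 g(x) = C1


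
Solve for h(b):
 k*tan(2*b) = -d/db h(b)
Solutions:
 h(b) = C1 + k*log(cos(2*b))/2


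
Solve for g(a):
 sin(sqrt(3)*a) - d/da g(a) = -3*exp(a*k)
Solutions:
 g(a) = C1 - sqrt(3)*cos(sqrt(3)*a)/3 + 3*exp(a*k)/k


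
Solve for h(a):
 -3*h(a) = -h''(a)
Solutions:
 h(a) = C1*exp(-sqrt(3)*a) + C2*exp(sqrt(3)*a)


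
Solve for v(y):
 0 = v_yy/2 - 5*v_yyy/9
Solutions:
 v(y) = C1 + C2*y + C3*exp(9*y/10)


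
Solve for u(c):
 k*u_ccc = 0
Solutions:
 u(c) = C1 + C2*c + C3*c^2


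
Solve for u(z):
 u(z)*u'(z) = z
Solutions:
 u(z) = -sqrt(C1 + z^2)
 u(z) = sqrt(C1 + z^2)


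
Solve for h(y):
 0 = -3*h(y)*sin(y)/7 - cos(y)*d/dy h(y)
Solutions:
 h(y) = C1*cos(y)^(3/7)


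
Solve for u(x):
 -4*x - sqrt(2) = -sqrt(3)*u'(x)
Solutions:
 u(x) = C1 + 2*sqrt(3)*x^2/3 + sqrt(6)*x/3


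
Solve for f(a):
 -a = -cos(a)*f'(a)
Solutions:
 f(a) = C1 + Integral(a/cos(a), a)


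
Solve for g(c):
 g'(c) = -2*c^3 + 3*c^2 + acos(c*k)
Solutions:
 g(c) = C1 - c^4/2 + c^3 + Piecewise((c*acos(c*k) - sqrt(-c^2*k^2 + 1)/k, Ne(k, 0)), (pi*c/2, True))


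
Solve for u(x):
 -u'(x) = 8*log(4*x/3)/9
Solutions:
 u(x) = C1 - 8*x*log(x)/9 - 16*x*log(2)/9 + 8*x/9 + 8*x*log(3)/9


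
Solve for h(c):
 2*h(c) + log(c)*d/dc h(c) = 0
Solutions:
 h(c) = C1*exp(-2*li(c))


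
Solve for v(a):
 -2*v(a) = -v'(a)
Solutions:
 v(a) = C1*exp(2*a)


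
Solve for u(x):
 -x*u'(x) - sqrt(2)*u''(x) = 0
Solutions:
 u(x) = C1 + C2*erf(2^(1/4)*x/2)


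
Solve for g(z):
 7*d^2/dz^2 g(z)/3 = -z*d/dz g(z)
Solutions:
 g(z) = C1 + C2*erf(sqrt(42)*z/14)


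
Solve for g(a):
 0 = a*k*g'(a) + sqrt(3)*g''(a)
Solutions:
 g(a) = Piecewise((-sqrt(2)*3^(1/4)*sqrt(pi)*C1*erf(sqrt(2)*3^(3/4)*a*sqrt(k)/6)/(2*sqrt(k)) - C2, (k > 0) | (k < 0)), (-C1*a - C2, True))


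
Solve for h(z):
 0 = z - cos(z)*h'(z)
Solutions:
 h(z) = C1 + Integral(z/cos(z), z)


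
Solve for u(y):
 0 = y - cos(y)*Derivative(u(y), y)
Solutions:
 u(y) = C1 + Integral(y/cos(y), y)


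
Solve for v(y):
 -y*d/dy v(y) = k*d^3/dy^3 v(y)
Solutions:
 v(y) = C1 + Integral(C2*airyai(y*(-1/k)^(1/3)) + C3*airybi(y*(-1/k)^(1/3)), y)


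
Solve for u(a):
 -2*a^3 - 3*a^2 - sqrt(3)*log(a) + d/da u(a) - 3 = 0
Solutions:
 u(a) = C1 + a^4/2 + a^3 + sqrt(3)*a*log(a) - sqrt(3)*a + 3*a


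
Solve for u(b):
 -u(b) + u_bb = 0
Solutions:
 u(b) = C1*exp(-b) + C2*exp(b)


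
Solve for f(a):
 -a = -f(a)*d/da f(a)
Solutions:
 f(a) = -sqrt(C1 + a^2)
 f(a) = sqrt(C1 + a^2)


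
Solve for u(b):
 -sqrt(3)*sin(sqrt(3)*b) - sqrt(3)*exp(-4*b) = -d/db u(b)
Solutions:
 u(b) = C1 - cos(sqrt(3)*b) - sqrt(3)*exp(-4*b)/4


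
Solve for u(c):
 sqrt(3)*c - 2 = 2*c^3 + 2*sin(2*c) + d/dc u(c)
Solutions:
 u(c) = C1 - c^4/2 + sqrt(3)*c^2/2 - 2*c + cos(2*c)


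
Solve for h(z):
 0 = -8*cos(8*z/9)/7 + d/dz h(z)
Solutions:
 h(z) = C1 + 9*sin(8*z/9)/7


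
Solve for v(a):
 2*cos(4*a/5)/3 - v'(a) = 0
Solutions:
 v(a) = C1 + 5*sin(4*a/5)/6


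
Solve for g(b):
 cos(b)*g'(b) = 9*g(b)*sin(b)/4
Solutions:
 g(b) = C1/cos(b)^(9/4)


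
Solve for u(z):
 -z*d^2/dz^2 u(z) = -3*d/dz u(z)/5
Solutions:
 u(z) = C1 + C2*z^(8/5)


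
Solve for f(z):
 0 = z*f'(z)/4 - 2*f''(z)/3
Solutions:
 f(z) = C1 + C2*erfi(sqrt(3)*z/4)


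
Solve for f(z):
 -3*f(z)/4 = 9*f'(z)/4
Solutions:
 f(z) = C1*exp(-z/3)


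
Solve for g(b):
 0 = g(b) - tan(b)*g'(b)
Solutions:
 g(b) = C1*sin(b)


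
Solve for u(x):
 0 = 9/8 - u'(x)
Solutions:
 u(x) = C1 + 9*x/8


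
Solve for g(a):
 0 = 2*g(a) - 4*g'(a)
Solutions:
 g(a) = C1*exp(a/2)


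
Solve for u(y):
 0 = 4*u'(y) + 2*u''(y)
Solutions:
 u(y) = C1 + C2*exp(-2*y)


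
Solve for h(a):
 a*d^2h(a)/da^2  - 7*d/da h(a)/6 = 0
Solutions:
 h(a) = C1 + C2*a^(13/6)


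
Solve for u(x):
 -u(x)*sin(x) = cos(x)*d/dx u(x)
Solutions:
 u(x) = C1*cos(x)


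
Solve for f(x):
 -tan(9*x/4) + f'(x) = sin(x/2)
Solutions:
 f(x) = C1 - 4*log(cos(9*x/4))/9 - 2*cos(x/2)


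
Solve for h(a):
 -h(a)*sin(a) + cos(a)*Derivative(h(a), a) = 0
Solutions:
 h(a) = C1/cos(a)


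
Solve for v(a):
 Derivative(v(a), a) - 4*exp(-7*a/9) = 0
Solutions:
 v(a) = C1 - 36*exp(-7*a/9)/7


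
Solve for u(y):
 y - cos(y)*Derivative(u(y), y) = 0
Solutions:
 u(y) = C1 + Integral(y/cos(y), y)


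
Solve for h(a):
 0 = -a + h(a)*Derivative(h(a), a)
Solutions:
 h(a) = -sqrt(C1 + a^2)
 h(a) = sqrt(C1 + a^2)


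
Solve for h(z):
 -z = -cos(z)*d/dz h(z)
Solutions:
 h(z) = C1 + Integral(z/cos(z), z)


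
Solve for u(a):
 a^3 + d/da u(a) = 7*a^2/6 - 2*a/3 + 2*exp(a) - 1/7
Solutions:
 u(a) = C1 - a^4/4 + 7*a^3/18 - a^2/3 - a/7 + 2*exp(a)


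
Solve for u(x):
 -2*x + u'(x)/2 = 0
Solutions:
 u(x) = C1 + 2*x^2


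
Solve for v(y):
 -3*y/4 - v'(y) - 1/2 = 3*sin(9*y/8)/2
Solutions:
 v(y) = C1 - 3*y^2/8 - y/2 + 4*cos(9*y/8)/3


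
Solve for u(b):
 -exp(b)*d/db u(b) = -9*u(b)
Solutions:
 u(b) = C1*exp(-9*exp(-b))


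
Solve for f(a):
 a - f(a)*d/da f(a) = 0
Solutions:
 f(a) = -sqrt(C1 + a^2)
 f(a) = sqrt(C1 + a^2)


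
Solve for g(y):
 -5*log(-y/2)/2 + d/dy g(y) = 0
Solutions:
 g(y) = C1 + 5*y*log(-y)/2 + 5*y*(-1 - log(2))/2


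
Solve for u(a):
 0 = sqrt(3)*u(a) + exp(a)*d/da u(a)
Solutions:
 u(a) = C1*exp(sqrt(3)*exp(-a))


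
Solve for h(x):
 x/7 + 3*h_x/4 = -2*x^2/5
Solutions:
 h(x) = C1 - 8*x^3/45 - 2*x^2/21


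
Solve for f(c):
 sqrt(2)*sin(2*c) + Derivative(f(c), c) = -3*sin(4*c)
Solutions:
 f(c) = C1 + sqrt(2)*cos(2*c)/2 + 3*cos(4*c)/4


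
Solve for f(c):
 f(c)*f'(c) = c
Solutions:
 f(c) = -sqrt(C1 + c^2)
 f(c) = sqrt(C1 + c^2)


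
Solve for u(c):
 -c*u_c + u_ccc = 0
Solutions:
 u(c) = C1 + Integral(C2*airyai(c) + C3*airybi(c), c)


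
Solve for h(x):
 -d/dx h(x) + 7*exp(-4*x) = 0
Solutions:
 h(x) = C1 - 7*exp(-4*x)/4


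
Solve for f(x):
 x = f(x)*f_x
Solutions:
 f(x) = -sqrt(C1 + x^2)
 f(x) = sqrt(C1 + x^2)


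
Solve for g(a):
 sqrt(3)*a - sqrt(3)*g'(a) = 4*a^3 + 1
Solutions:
 g(a) = C1 - sqrt(3)*a^4/3 + a^2/2 - sqrt(3)*a/3


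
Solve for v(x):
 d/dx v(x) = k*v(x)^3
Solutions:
 v(x) = -sqrt(2)*sqrt(-1/(C1 + k*x))/2
 v(x) = sqrt(2)*sqrt(-1/(C1 + k*x))/2


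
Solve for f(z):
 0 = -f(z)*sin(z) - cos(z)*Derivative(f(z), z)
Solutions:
 f(z) = C1*cos(z)


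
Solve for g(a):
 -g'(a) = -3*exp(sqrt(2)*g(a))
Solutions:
 g(a) = sqrt(2)*(2*log(-1/(C1 + 3*a)) - log(2))/4


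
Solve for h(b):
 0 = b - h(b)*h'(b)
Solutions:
 h(b) = -sqrt(C1 + b^2)
 h(b) = sqrt(C1 + b^2)


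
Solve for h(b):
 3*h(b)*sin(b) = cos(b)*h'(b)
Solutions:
 h(b) = C1/cos(b)^3


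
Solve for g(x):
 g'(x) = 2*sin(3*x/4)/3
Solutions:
 g(x) = C1 - 8*cos(3*x/4)/9


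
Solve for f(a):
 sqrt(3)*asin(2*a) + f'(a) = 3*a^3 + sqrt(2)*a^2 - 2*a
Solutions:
 f(a) = C1 + 3*a^4/4 + sqrt(2)*a^3/3 - a^2 - sqrt(3)*(a*asin(2*a) + sqrt(1 - 4*a^2)/2)


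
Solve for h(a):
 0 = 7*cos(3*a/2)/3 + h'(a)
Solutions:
 h(a) = C1 - 14*sin(3*a/2)/9


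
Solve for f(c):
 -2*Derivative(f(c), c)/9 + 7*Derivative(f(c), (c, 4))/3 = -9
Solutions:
 f(c) = C1 + C4*exp(2^(1/3)*21^(2/3)*c/21) + 81*c/2 + (C2*sin(2^(1/3)*3^(1/6)*7^(2/3)*c/14) + C3*cos(2^(1/3)*3^(1/6)*7^(2/3)*c/14))*exp(-2^(1/3)*21^(2/3)*c/42)


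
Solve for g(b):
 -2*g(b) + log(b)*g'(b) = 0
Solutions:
 g(b) = C1*exp(2*li(b))


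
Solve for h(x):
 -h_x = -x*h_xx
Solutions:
 h(x) = C1 + C2*x^2


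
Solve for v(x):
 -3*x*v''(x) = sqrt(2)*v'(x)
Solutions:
 v(x) = C1 + C2*x^(1 - sqrt(2)/3)


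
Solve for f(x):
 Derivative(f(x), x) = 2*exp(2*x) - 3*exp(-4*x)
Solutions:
 f(x) = C1 + exp(2*x) + 3*exp(-4*x)/4


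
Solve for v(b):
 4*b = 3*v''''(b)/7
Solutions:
 v(b) = C1 + C2*b + C3*b^2 + C4*b^3 + 7*b^5/90


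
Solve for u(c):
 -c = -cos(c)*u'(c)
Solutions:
 u(c) = C1 + Integral(c/cos(c), c)


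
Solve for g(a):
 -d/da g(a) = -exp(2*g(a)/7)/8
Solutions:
 g(a) = 7*log(-sqrt(-1/(C1 + a))) + 7*log(2) + 7*log(7)/2
 g(a) = 7*log(-1/(C1 + a))/2 + 7*log(2) + 7*log(7)/2


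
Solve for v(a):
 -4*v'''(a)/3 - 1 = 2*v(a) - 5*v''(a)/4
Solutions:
 v(a) = C1*exp(a*(25/(32*sqrt(8466) + 2947)^(1/3) + 10 + (32*sqrt(8466) + 2947)^(1/3))/32)*sin(sqrt(3)*a*(-(32*sqrt(8466) + 2947)^(1/3) + 25/(32*sqrt(8466) + 2947)^(1/3))/32) + C2*exp(a*(25/(32*sqrt(8466) + 2947)^(1/3) + 10 + (32*sqrt(8466) + 2947)^(1/3))/32)*cos(sqrt(3)*a*(-(32*sqrt(8466) + 2947)^(1/3) + 25/(32*sqrt(8466) + 2947)^(1/3))/32) + C3*exp(a*(-(32*sqrt(8466) + 2947)^(1/3) - 25/(32*sqrt(8466) + 2947)^(1/3) + 5)/16) - 1/2


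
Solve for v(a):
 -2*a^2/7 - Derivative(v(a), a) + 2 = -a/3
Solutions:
 v(a) = C1 - 2*a^3/21 + a^2/6 + 2*a


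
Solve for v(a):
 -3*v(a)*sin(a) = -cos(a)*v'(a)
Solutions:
 v(a) = C1/cos(a)^3


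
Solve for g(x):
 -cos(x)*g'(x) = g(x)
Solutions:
 g(x) = C1*sqrt(sin(x) - 1)/sqrt(sin(x) + 1)


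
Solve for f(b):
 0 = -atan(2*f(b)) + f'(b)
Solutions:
 Integral(1/atan(2*_y), (_y, f(b))) = C1 + b


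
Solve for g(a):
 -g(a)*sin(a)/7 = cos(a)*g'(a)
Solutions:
 g(a) = C1*cos(a)^(1/7)


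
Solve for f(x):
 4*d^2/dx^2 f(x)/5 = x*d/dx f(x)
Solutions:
 f(x) = C1 + C2*erfi(sqrt(10)*x/4)


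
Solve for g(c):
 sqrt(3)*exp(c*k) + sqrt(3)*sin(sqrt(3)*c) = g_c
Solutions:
 g(c) = C1 - cos(sqrt(3)*c) + sqrt(3)*exp(c*k)/k


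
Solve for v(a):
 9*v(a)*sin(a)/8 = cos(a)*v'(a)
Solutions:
 v(a) = C1/cos(a)^(9/8)


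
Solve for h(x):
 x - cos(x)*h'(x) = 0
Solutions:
 h(x) = C1 + Integral(x/cos(x), x)


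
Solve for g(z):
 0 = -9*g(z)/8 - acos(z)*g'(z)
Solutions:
 g(z) = C1*exp(-9*Integral(1/acos(z), z)/8)


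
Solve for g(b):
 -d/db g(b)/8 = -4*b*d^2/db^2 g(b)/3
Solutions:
 g(b) = C1 + C2*b^(35/32)


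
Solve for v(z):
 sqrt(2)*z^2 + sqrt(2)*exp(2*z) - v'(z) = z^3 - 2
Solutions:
 v(z) = C1 - z^4/4 + sqrt(2)*z^3/3 + 2*z + sqrt(2)*exp(2*z)/2


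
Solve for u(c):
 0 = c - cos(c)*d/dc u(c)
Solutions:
 u(c) = C1 + Integral(c/cos(c), c)


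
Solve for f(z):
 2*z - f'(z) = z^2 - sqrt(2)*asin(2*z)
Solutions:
 f(z) = C1 - z^3/3 + z^2 + sqrt(2)*(z*asin(2*z) + sqrt(1 - 4*z^2)/2)


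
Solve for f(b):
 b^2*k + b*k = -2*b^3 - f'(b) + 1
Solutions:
 f(b) = C1 - b^4/2 - b^3*k/3 - b^2*k/2 + b


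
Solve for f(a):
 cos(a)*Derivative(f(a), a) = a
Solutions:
 f(a) = C1 + Integral(a/cos(a), a)


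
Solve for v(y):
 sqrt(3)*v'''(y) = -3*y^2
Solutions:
 v(y) = C1 + C2*y + C3*y^2 - sqrt(3)*y^5/60


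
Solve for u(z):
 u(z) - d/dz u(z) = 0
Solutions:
 u(z) = C1*exp(z)


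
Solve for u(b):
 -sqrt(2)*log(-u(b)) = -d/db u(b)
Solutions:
 -li(-u(b)) = C1 + sqrt(2)*b


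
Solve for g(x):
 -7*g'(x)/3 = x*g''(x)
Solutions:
 g(x) = C1 + C2/x^(4/3)


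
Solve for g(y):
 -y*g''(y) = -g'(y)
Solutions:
 g(y) = C1 + C2*y^2


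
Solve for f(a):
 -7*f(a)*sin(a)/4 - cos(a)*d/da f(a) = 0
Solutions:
 f(a) = C1*cos(a)^(7/4)


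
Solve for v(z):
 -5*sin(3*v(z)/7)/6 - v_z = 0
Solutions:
 5*z/6 + 7*log(cos(3*v(z)/7) - 1)/6 - 7*log(cos(3*v(z)/7) + 1)/6 = C1


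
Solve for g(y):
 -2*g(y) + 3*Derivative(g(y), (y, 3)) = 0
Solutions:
 g(y) = C3*exp(2^(1/3)*3^(2/3)*y/3) + (C1*sin(2^(1/3)*3^(1/6)*y/2) + C2*cos(2^(1/3)*3^(1/6)*y/2))*exp(-2^(1/3)*3^(2/3)*y/6)


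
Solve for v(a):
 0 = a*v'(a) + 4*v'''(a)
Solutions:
 v(a) = C1 + Integral(C2*airyai(-2^(1/3)*a/2) + C3*airybi(-2^(1/3)*a/2), a)


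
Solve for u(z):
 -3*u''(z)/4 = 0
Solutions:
 u(z) = C1 + C2*z


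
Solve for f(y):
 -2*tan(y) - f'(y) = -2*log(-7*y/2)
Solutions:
 f(y) = C1 + 2*y*log(-y) - 2*y - 2*y*log(2) + 2*y*log(7) + 2*log(cos(y))


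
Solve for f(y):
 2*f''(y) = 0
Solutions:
 f(y) = C1 + C2*y


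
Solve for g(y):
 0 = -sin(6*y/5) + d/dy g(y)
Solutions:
 g(y) = C1 - 5*cos(6*y/5)/6


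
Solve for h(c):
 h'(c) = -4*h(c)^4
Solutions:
 h(c) = (-3^(2/3) - 3*3^(1/6)*I)*(1/(C1 + 4*c))^(1/3)/6
 h(c) = (-3^(2/3) + 3*3^(1/6)*I)*(1/(C1 + 4*c))^(1/3)/6
 h(c) = (1/(C1 + 12*c))^(1/3)


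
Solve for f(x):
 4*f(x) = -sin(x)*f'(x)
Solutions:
 f(x) = C1*(cos(x)^2 + 2*cos(x) + 1)/(cos(x)^2 - 2*cos(x) + 1)


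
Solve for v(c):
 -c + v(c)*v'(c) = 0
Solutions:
 v(c) = -sqrt(C1 + c^2)
 v(c) = sqrt(C1 + c^2)


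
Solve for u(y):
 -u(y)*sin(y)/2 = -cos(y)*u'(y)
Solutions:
 u(y) = C1/sqrt(cos(y))


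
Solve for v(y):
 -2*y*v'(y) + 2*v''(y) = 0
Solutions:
 v(y) = C1 + C2*erfi(sqrt(2)*y/2)


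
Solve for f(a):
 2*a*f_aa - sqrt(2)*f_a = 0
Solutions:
 f(a) = C1 + C2*a^(sqrt(2)/2 + 1)


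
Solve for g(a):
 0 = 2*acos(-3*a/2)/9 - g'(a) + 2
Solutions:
 g(a) = C1 + 2*a*acos(-3*a/2)/9 + 2*a + 2*sqrt(4 - 9*a^2)/27


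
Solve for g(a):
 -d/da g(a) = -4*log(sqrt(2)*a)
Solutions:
 g(a) = C1 + 4*a*log(a) - 4*a + a*log(4)


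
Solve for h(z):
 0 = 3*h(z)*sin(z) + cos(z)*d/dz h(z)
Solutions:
 h(z) = C1*cos(z)^3


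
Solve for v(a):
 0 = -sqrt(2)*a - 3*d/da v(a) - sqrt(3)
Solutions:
 v(a) = C1 - sqrt(2)*a^2/6 - sqrt(3)*a/3


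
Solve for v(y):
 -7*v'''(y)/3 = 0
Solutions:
 v(y) = C1 + C2*y + C3*y^2


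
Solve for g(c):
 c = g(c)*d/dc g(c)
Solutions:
 g(c) = -sqrt(C1 + c^2)
 g(c) = sqrt(C1 + c^2)


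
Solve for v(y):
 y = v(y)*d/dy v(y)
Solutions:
 v(y) = -sqrt(C1 + y^2)
 v(y) = sqrt(C1 + y^2)


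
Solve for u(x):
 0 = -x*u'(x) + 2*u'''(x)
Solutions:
 u(x) = C1 + Integral(C2*airyai(2^(2/3)*x/2) + C3*airybi(2^(2/3)*x/2), x)


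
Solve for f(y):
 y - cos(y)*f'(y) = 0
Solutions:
 f(y) = C1 + Integral(y/cos(y), y)


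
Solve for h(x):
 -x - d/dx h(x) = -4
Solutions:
 h(x) = C1 - x^2/2 + 4*x


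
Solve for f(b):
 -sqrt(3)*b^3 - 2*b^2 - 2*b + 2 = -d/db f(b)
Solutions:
 f(b) = C1 + sqrt(3)*b^4/4 + 2*b^3/3 + b^2 - 2*b


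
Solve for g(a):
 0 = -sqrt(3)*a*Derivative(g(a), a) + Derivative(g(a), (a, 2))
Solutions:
 g(a) = C1 + C2*erfi(sqrt(2)*3^(1/4)*a/2)


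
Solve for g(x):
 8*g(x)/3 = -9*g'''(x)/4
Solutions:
 g(x) = C3*exp(-2*2^(2/3)*x/3) + (C1*sin(2^(2/3)*sqrt(3)*x/3) + C2*cos(2^(2/3)*sqrt(3)*x/3))*exp(2^(2/3)*x/3)


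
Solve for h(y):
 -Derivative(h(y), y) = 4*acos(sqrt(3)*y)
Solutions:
 h(y) = C1 - 4*y*acos(sqrt(3)*y) + 4*sqrt(3)*sqrt(1 - 3*y^2)/3


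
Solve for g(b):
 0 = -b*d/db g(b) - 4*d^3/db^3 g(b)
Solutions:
 g(b) = C1 + Integral(C2*airyai(-2^(1/3)*b/2) + C3*airybi(-2^(1/3)*b/2), b)


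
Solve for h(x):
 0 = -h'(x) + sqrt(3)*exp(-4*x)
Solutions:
 h(x) = C1 - sqrt(3)*exp(-4*x)/4


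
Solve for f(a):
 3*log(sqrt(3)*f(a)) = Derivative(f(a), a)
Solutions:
 -2*Integral(1/(2*log(_y) + log(3)), (_y, f(a)))/3 = C1 - a


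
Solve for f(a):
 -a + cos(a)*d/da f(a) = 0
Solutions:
 f(a) = C1 + Integral(a/cos(a), a)


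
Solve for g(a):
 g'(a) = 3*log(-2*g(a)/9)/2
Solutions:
 -2*Integral(1/(log(-_y) - 2*log(3) + log(2)), (_y, g(a)))/3 = C1 - a


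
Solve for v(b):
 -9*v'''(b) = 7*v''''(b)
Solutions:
 v(b) = C1 + C2*b + C3*b^2 + C4*exp(-9*b/7)


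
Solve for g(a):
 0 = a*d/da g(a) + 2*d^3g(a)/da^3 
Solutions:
 g(a) = C1 + Integral(C2*airyai(-2^(2/3)*a/2) + C3*airybi(-2^(2/3)*a/2), a)


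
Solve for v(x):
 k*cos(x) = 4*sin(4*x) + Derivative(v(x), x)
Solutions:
 v(x) = C1 + k*sin(x) + cos(4*x)


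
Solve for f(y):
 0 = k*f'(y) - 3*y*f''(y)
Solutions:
 f(y) = C1 + y^(re(k)/3 + 1)*(C2*sin(log(y)*Abs(im(k))/3) + C3*cos(log(y)*im(k)/3))


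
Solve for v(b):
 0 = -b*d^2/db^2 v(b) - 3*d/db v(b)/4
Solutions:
 v(b) = C1 + C2*b^(1/4)


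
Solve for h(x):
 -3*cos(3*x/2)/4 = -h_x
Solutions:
 h(x) = C1 + sin(3*x/2)/2


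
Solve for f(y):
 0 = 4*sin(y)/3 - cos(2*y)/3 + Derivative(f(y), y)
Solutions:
 f(y) = C1 + sin(2*y)/6 + 4*cos(y)/3


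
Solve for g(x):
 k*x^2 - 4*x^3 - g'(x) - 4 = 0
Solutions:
 g(x) = C1 + k*x^3/3 - x^4 - 4*x


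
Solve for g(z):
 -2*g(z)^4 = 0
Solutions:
 g(z) = 0


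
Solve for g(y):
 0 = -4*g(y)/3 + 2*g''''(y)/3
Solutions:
 g(y) = C1*exp(-2^(1/4)*y) + C2*exp(2^(1/4)*y) + C3*sin(2^(1/4)*y) + C4*cos(2^(1/4)*y)


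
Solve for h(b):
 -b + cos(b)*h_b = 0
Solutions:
 h(b) = C1 + Integral(b/cos(b), b)


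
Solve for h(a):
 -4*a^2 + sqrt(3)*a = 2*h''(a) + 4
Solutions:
 h(a) = C1 + C2*a - a^4/6 + sqrt(3)*a^3/12 - a^2


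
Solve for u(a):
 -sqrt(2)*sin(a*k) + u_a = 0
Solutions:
 u(a) = C1 - sqrt(2)*cos(a*k)/k


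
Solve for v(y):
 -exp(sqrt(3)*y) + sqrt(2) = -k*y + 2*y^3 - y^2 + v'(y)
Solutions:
 v(y) = C1 + k*y^2/2 - y^4/2 + y^3/3 + sqrt(2)*y - sqrt(3)*exp(sqrt(3)*y)/3


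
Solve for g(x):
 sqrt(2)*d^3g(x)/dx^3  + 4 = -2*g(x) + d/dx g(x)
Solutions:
 g(x) = C1*exp(3^(1/3)*x*(2^(5/6)*3^(1/3)/(sqrt(3)*sqrt(54 - sqrt(2)) + 9*sqrt(2))^(1/3) + 2^(2/3)*(sqrt(3)*sqrt(54 - sqrt(2)) + 9*sqrt(2))^(1/3))/12)*sin(3^(1/6)*x*(-3*2^(5/6)/(sqrt(3)*sqrt(54 - sqrt(2)) + 9*sqrt(2))^(1/3) + 6^(2/3)*(sqrt(3)*sqrt(54 - sqrt(2)) + 9*sqrt(2))^(1/3))/12) + C2*exp(3^(1/3)*x*(2^(5/6)*3^(1/3)/(sqrt(3)*sqrt(54 - sqrt(2)) + 9*sqrt(2))^(1/3) + 2^(2/3)*(sqrt(3)*sqrt(54 - sqrt(2)) + 9*sqrt(2))^(1/3))/12)*cos(3^(1/6)*x*(-3*2^(5/6)/(sqrt(3)*sqrt(54 - sqrt(2)) + 9*sqrt(2))^(1/3) + 6^(2/3)*(sqrt(3)*sqrt(54 - sqrt(2)) + 9*sqrt(2))^(1/3))/12) + C3*exp(-3^(1/3)*x*(2^(5/6)*3^(1/3)/(sqrt(3)*sqrt(54 - sqrt(2)) + 9*sqrt(2))^(1/3) + 2^(2/3)*(sqrt(3)*sqrt(54 - sqrt(2)) + 9*sqrt(2))^(1/3))/6) - 2


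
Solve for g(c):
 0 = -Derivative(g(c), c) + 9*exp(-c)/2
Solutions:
 g(c) = C1 - 9*exp(-c)/2


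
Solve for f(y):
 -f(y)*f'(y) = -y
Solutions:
 f(y) = -sqrt(C1 + y^2)
 f(y) = sqrt(C1 + y^2)


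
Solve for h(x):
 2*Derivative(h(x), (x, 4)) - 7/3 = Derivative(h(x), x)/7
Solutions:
 h(x) = C1 + C4*exp(14^(2/3)*x/14) - 49*x/3 + (C2*sin(14^(2/3)*sqrt(3)*x/28) + C3*cos(14^(2/3)*sqrt(3)*x/28))*exp(-14^(2/3)*x/28)


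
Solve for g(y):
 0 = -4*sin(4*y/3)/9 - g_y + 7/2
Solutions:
 g(y) = C1 + 7*y/2 + cos(4*y/3)/3


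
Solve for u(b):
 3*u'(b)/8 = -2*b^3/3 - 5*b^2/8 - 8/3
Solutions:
 u(b) = C1 - 4*b^4/9 - 5*b^3/9 - 64*b/9


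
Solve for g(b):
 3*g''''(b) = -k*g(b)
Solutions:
 g(b) = C1*exp(-3^(3/4)*b*(-k)^(1/4)/3) + C2*exp(3^(3/4)*b*(-k)^(1/4)/3) + C3*exp(-3^(3/4)*I*b*(-k)^(1/4)/3) + C4*exp(3^(3/4)*I*b*(-k)^(1/4)/3)


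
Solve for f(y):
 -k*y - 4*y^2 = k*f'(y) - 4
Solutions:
 f(y) = C1 - y^2/2 - 4*y^3/(3*k) + 4*y/k


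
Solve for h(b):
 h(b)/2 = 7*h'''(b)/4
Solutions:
 h(b) = C3*exp(2^(1/3)*7^(2/3)*b/7) + (C1*sin(2^(1/3)*sqrt(3)*7^(2/3)*b/14) + C2*cos(2^(1/3)*sqrt(3)*7^(2/3)*b/14))*exp(-2^(1/3)*7^(2/3)*b/14)


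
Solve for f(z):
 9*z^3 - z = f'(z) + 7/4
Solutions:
 f(z) = C1 + 9*z^4/4 - z^2/2 - 7*z/4


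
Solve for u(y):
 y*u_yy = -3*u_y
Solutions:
 u(y) = C1 + C2/y^2


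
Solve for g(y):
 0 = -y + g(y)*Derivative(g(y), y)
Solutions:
 g(y) = -sqrt(C1 + y^2)
 g(y) = sqrt(C1 + y^2)


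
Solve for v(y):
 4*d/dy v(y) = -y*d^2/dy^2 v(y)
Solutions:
 v(y) = C1 + C2/y^3


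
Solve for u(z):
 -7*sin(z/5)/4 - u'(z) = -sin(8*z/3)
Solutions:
 u(z) = C1 + 35*cos(z/5)/4 - 3*cos(8*z/3)/8


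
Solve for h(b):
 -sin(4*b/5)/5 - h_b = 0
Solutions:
 h(b) = C1 + cos(4*b/5)/4


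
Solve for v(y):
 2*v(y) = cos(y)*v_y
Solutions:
 v(y) = C1*(sin(y) + 1)/(sin(y) - 1)


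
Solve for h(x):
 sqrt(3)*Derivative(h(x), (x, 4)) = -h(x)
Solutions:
 h(x) = (C1*sin(sqrt(2)*3^(7/8)*x/6) + C2*cos(sqrt(2)*3^(7/8)*x/6))*exp(-sqrt(2)*3^(7/8)*x/6) + (C3*sin(sqrt(2)*3^(7/8)*x/6) + C4*cos(sqrt(2)*3^(7/8)*x/6))*exp(sqrt(2)*3^(7/8)*x/6)


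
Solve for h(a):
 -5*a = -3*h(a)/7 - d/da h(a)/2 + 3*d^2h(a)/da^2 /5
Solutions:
 h(a) = C1*exp(a*(35 - sqrt(6265))/84) + C2*exp(a*(35 + sqrt(6265))/84) + 35*a/3 - 245/18


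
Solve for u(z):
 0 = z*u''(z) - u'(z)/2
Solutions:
 u(z) = C1 + C2*z^(3/2)


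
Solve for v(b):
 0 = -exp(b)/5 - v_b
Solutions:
 v(b) = C1 - exp(b)/5


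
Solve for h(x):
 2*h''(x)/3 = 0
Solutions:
 h(x) = C1 + C2*x


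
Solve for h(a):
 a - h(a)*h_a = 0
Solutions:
 h(a) = -sqrt(C1 + a^2)
 h(a) = sqrt(C1 + a^2)


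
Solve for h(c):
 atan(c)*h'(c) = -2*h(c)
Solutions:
 h(c) = C1*exp(-2*Integral(1/atan(c), c))


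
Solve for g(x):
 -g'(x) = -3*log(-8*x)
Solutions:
 g(x) = C1 + 3*x*log(-x) + 3*x*(-1 + 3*log(2))


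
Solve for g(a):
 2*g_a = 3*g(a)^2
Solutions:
 g(a) = -2/(C1 + 3*a)


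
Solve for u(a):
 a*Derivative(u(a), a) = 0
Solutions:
 u(a) = C1


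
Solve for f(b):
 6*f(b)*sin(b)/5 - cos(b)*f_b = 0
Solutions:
 f(b) = C1/cos(b)^(6/5)


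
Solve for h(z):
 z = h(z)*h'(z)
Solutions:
 h(z) = -sqrt(C1 + z^2)
 h(z) = sqrt(C1 + z^2)


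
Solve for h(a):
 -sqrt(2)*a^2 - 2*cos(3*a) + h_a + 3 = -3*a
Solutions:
 h(a) = C1 + sqrt(2)*a^3/3 - 3*a^2/2 - 3*a + 2*sin(3*a)/3


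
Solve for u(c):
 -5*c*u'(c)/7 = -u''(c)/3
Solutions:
 u(c) = C1 + C2*erfi(sqrt(210)*c/14)


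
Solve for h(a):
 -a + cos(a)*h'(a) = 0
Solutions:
 h(a) = C1 + Integral(a/cos(a), a)


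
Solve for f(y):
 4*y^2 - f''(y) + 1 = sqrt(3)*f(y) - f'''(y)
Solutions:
 f(y) = C1*exp(y*(-2^(2/3)*(2 + 27*sqrt(3) + sqrt(-4 + (2 + 27*sqrt(3))^2))^(1/3) - 2*2^(1/3)/(2 + 27*sqrt(3) + sqrt(-4 + (2 + 27*sqrt(3))^2))^(1/3) + 4)/12)*sin(2^(1/3)*sqrt(3)*y*(-2^(1/3)*(2 + 27*sqrt(3) + sqrt(-4 + 729*(-sqrt(3) - 2/27)^2))^(1/3) + 2/(2 + 27*sqrt(3) + sqrt(-4 + 729*(-sqrt(3) - 2/27)^2))^(1/3))/12) + C2*exp(y*(-2^(2/3)*(2 + 27*sqrt(3) + sqrt(-4 + (2 + 27*sqrt(3))^2))^(1/3) - 2*2^(1/3)/(2 + 27*sqrt(3) + sqrt(-4 + (2 + 27*sqrt(3))^2))^(1/3) + 4)/12)*cos(2^(1/3)*sqrt(3)*y*(-2^(1/3)*(2 + 27*sqrt(3) + sqrt(-4 + 729*(-sqrt(3) - 2/27)^2))^(1/3) + 2/(2 + 27*sqrt(3) + sqrt(-4 + 729*(-sqrt(3) - 2/27)^2))^(1/3))/12) + C3*exp(y*(2*2^(1/3)/(2 + 27*sqrt(3) + sqrt(-4 + (2 + 27*sqrt(3))^2))^(1/3) + 2 + 2^(2/3)*(2 + 27*sqrt(3) + sqrt(-4 + (2 + 27*sqrt(3))^2))^(1/3))/6) + 4*sqrt(3)*y^2/3 - 8/3 + sqrt(3)/3


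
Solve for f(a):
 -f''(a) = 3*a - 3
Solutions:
 f(a) = C1 + C2*a - a^3/2 + 3*a^2/2


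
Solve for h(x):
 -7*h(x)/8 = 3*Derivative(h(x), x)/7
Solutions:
 h(x) = C1*exp(-49*x/24)


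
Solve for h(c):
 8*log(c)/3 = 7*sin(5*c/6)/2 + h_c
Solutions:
 h(c) = C1 + 8*c*log(c)/3 - 8*c/3 + 21*cos(5*c/6)/5


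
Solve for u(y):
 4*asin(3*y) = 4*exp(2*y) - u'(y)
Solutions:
 u(y) = C1 - 4*y*asin(3*y) - 4*sqrt(1 - 9*y^2)/3 + 2*exp(2*y)


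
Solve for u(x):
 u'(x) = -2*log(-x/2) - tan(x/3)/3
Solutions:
 u(x) = C1 - 2*x*log(-x) + 2*x*log(2) + 2*x + log(cos(x/3))


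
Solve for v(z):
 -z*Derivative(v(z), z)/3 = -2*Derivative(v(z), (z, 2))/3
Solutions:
 v(z) = C1 + C2*erfi(z/2)


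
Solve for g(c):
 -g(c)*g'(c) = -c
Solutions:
 g(c) = -sqrt(C1 + c^2)
 g(c) = sqrt(C1 + c^2)


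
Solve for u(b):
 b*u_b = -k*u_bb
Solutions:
 u(b) = C1 + C2*sqrt(k)*erf(sqrt(2)*b*sqrt(1/k)/2)


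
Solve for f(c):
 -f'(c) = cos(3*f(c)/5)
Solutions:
 c - 5*log(sin(3*f(c)/5) - 1)/6 + 5*log(sin(3*f(c)/5) + 1)/6 = C1


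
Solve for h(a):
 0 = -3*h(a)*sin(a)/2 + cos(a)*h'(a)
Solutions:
 h(a) = C1/cos(a)^(3/2)


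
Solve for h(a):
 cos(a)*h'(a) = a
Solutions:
 h(a) = C1 + Integral(a/cos(a), a)


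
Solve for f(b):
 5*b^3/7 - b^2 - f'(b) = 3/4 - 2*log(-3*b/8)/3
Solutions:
 f(b) = C1 + 5*b^4/28 - b^3/3 + 2*b*log(-b)/3 + b*(-17/12 - 2*log(2) + 2*log(3)/3)


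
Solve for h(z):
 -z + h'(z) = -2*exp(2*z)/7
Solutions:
 h(z) = C1 + z^2/2 - exp(2*z)/7


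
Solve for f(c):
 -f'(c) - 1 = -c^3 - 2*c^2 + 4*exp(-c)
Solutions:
 f(c) = C1 + c^4/4 + 2*c^3/3 - c + 4*exp(-c)


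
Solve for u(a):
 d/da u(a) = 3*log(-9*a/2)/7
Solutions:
 u(a) = C1 + 3*a*log(-a)/7 + 3*a*(-1 - log(2) + 2*log(3))/7


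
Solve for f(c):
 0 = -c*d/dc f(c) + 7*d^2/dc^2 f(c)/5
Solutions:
 f(c) = C1 + C2*erfi(sqrt(70)*c/14)


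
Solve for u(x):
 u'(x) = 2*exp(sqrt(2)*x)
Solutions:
 u(x) = C1 + sqrt(2)*exp(sqrt(2)*x)


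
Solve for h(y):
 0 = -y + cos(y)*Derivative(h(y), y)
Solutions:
 h(y) = C1 + Integral(y/cos(y), y)


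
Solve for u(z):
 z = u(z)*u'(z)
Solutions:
 u(z) = -sqrt(C1 + z^2)
 u(z) = sqrt(C1 + z^2)


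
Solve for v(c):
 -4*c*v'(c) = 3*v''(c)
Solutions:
 v(c) = C1 + C2*erf(sqrt(6)*c/3)


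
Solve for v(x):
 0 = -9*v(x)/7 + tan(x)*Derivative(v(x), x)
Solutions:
 v(x) = C1*sin(x)^(9/7)


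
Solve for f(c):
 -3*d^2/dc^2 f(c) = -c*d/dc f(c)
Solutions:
 f(c) = C1 + C2*erfi(sqrt(6)*c/6)


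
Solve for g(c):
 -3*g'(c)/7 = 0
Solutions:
 g(c) = C1


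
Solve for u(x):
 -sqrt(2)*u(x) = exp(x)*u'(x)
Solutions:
 u(x) = C1*exp(sqrt(2)*exp(-x))


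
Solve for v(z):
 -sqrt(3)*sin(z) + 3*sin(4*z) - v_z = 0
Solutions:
 v(z) = C1 + sqrt(3)*cos(z) - 3*cos(4*z)/4


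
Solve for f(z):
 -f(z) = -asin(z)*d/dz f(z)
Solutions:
 f(z) = C1*exp(Integral(1/asin(z), z))


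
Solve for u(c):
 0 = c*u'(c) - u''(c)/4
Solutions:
 u(c) = C1 + C2*erfi(sqrt(2)*c)


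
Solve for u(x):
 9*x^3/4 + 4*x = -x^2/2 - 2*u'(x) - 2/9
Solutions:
 u(x) = C1 - 9*x^4/32 - x^3/12 - x^2 - x/9


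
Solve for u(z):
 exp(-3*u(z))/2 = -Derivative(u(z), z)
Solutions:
 u(z) = log(C1 - 3*z/2)/3
 u(z) = log((-1 - sqrt(3)*I)*(C1 - 3*z/2)^(1/3)/2)
 u(z) = log((-1 + sqrt(3)*I)*(C1 - 3*z/2)^(1/3)/2)


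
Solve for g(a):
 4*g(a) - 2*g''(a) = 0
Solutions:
 g(a) = C1*exp(-sqrt(2)*a) + C2*exp(sqrt(2)*a)


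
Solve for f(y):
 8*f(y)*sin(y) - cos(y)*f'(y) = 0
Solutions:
 f(y) = C1/cos(y)^8


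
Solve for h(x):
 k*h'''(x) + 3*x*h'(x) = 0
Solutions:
 h(x) = C1 + Integral(C2*airyai(3^(1/3)*x*(-1/k)^(1/3)) + C3*airybi(3^(1/3)*x*(-1/k)^(1/3)), x)


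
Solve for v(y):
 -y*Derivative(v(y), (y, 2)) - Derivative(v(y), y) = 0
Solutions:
 v(y) = C1 + C2*log(y)


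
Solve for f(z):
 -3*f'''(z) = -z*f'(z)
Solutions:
 f(z) = C1 + Integral(C2*airyai(3^(2/3)*z/3) + C3*airybi(3^(2/3)*z/3), z)


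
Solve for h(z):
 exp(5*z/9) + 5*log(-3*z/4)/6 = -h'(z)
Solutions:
 h(z) = C1 - 5*z*log(-z)/6 + 5*z*(-log(3) + 1 + 2*log(2))/6 - 9*exp(5*z/9)/5


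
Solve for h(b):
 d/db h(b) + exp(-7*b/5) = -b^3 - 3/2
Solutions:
 h(b) = C1 - b^4/4 - 3*b/2 + 5*exp(-7*b/5)/7


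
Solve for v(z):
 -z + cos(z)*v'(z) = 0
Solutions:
 v(z) = C1 + Integral(z/cos(z), z)


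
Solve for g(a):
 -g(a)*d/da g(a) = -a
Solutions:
 g(a) = -sqrt(C1 + a^2)
 g(a) = sqrt(C1 + a^2)


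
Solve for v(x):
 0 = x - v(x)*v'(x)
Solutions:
 v(x) = -sqrt(C1 + x^2)
 v(x) = sqrt(C1 + x^2)


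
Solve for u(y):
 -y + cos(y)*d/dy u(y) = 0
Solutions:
 u(y) = C1 + Integral(y/cos(y), y)


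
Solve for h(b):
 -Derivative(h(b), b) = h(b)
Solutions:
 h(b) = C1*exp(-b)


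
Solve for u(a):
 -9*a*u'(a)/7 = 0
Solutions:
 u(a) = C1


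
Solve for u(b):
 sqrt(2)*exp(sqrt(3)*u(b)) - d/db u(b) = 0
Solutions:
 u(b) = sqrt(3)*(2*log(-1/(C1 + sqrt(2)*b)) - log(3))/6


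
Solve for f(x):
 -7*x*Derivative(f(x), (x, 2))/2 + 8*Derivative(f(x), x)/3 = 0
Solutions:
 f(x) = C1 + C2*x^(37/21)


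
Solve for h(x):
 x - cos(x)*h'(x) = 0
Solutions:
 h(x) = C1 + Integral(x/cos(x), x)


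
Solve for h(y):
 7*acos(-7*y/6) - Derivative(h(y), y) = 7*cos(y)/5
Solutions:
 h(y) = C1 + 7*y*acos(-7*y/6) + sqrt(36 - 49*y^2) - 7*sin(y)/5


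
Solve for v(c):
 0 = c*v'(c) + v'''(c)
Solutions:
 v(c) = C1 + Integral(C2*airyai(-c) + C3*airybi(-c), c)


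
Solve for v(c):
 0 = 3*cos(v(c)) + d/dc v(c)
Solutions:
 v(c) = pi - asin((C1 + exp(6*c))/(C1 - exp(6*c)))
 v(c) = asin((C1 + exp(6*c))/(C1 - exp(6*c)))


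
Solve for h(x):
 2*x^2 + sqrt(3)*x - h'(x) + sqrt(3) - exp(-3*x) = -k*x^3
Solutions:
 h(x) = C1 + k*x^4/4 + 2*x^3/3 + sqrt(3)*x^2/2 + sqrt(3)*x + exp(-3*x)/3


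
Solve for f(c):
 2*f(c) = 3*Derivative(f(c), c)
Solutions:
 f(c) = C1*exp(2*c/3)


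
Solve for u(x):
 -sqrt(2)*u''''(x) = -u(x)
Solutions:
 u(x) = C1*exp(-2^(7/8)*x/2) + C2*exp(2^(7/8)*x/2) + C3*sin(2^(7/8)*x/2) + C4*cos(2^(7/8)*x/2)


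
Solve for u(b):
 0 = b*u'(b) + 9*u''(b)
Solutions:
 u(b) = C1 + C2*erf(sqrt(2)*b/6)


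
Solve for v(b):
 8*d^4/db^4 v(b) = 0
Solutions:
 v(b) = C1 + C2*b + C3*b^2 + C4*b^3


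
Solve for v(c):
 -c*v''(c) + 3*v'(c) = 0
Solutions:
 v(c) = C1 + C2*c^4


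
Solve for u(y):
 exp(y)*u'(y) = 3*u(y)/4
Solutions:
 u(y) = C1*exp(-3*exp(-y)/4)


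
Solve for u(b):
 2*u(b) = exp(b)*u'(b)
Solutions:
 u(b) = C1*exp(-2*exp(-b))


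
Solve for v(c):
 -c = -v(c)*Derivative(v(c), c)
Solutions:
 v(c) = -sqrt(C1 + c^2)
 v(c) = sqrt(C1 + c^2)


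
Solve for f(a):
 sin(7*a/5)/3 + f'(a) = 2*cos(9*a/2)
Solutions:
 f(a) = C1 + 4*sin(9*a/2)/9 + 5*cos(7*a/5)/21


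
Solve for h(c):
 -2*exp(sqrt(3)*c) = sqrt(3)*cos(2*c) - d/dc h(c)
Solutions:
 h(c) = C1 + 2*sqrt(3)*exp(sqrt(3)*c)/3 + sqrt(3)*sin(2*c)/2


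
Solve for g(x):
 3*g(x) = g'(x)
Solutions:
 g(x) = C1*exp(3*x)


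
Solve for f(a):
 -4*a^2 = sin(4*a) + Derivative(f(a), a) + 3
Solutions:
 f(a) = C1 - 4*a^3/3 - 3*a + cos(4*a)/4


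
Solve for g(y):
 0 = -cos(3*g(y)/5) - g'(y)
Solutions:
 y - 5*log(sin(3*g(y)/5) - 1)/6 + 5*log(sin(3*g(y)/5) + 1)/6 = C1


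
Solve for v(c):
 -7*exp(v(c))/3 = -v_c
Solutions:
 v(c) = log(-1/(C1 + 7*c)) + log(3)


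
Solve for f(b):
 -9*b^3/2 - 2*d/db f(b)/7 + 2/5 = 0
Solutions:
 f(b) = C1 - 63*b^4/16 + 7*b/5


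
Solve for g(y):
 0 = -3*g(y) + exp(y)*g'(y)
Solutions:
 g(y) = C1*exp(-3*exp(-y))


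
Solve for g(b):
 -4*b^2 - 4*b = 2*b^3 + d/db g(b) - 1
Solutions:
 g(b) = C1 - b^4/2 - 4*b^3/3 - 2*b^2 + b


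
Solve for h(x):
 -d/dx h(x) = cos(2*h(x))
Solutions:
 h(x) = -asin((C1 + exp(4*x))/(C1 - exp(4*x)))/2 + pi/2
 h(x) = asin((C1 + exp(4*x))/(C1 - exp(4*x)))/2


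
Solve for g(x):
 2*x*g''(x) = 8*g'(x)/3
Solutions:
 g(x) = C1 + C2*x^(7/3)


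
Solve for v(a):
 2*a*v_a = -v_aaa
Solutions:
 v(a) = C1 + Integral(C2*airyai(-2^(1/3)*a) + C3*airybi(-2^(1/3)*a), a)


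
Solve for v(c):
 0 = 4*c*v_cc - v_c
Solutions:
 v(c) = C1 + C2*c^(5/4)


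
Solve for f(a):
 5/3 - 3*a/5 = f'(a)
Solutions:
 f(a) = C1 - 3*a^2/10 + 5*a/3


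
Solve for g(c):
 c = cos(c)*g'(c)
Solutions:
 g(c) = C1 + Integral(c/cos(c), c)


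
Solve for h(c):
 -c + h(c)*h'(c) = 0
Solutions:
 h(c) = -sqrt(C1 + c^2)
 h(c) = sqrt(C1 + c^2)


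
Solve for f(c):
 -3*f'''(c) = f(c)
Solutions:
 f(c) = C3*exp(-3^(2/3)*c/3) + (C1*sin(3^(1/6)*c/2) + C2*cos(3^(1/6)*c/2))*exp(3^(2/3)*c/6)


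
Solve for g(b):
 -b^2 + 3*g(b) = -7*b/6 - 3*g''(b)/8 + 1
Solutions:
 g(b) = C1*sin(2*sqrt(2)*b) + C2*cos(2*sqrt(2)*b) + b^2/3 - 7*b/18 + 1/4


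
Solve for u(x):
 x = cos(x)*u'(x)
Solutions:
 u(x) = C1 + Integral(x/cos(x), x)


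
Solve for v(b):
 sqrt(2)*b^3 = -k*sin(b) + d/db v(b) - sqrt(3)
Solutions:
 v(b) = C1 + sqrt(2)*b^4/4 + sqrt(3)*b - k*cos(b)


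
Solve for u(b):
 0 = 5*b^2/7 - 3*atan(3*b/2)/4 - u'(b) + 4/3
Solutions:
 u(b) = C1 + 5*b^3/21 - 3*b*atan(3*b/2)/4 + 4*b/3 + log(9*b^2 + 4)/4


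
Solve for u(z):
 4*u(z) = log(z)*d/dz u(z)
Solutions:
 u(z) = C1*exp(4*li(z))


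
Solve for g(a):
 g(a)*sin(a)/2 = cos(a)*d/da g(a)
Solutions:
 g(a) = C1/sqrt(cos(a))


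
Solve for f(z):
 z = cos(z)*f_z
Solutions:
 f(z) = C1 + Integral(z/cos(z), z)


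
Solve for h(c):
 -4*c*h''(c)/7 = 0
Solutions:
 h(c) = C1 + C2*c


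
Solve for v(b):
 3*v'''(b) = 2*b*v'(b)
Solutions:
 v(b) = C1 + Integral(C2*airyai(2^(1/3)*3^(2/3)*b/3) + C3*airybi(2^(1/3)*3^(2/3)*b/3), b)


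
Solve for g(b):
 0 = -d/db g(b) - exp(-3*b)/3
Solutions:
 g(b) = C1 + exp(-3*b)/9


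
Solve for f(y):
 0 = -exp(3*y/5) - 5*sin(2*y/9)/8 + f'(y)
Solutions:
 f(y) = C1 + 5*exp(3*y/5)/3 - 45*cos(2*y/9)/16


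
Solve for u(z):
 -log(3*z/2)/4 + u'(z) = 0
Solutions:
 u(z) = C1 + z*log(z)/4 - z/4 - z*log(2)/4 + z*log(3)/4


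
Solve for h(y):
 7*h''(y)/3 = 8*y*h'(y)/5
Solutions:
 h(y) = C1 + C2*erfi(2*sqrt(105)*y/35)


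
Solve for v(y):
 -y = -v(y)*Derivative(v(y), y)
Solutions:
 v(y) = -sqrt(C1 + y^2)
 v(y) = sqrt(C1 + y^2)


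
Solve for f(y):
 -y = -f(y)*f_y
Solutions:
 f(y) = -sqrt(C1 + y^2)
 f(y) = sqrt(C1 + y^2)


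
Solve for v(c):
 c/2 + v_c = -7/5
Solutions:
 v(c) = C1 - c^2/4 - 7*c/5


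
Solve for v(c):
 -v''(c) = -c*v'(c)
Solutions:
 v(c) = C1 + C2*erfi(sqrt(2)*c/2)


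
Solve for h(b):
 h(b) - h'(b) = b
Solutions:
 h(b) = C1*exp(b) + b + 1


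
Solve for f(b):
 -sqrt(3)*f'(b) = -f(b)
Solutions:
 f(b) = C1*exp(sqrt(3)*b/3)


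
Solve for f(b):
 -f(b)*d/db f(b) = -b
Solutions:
 f(b) = -sqrt(C1 + b^2)
 f(b) = sqrt(C1 + b^2)


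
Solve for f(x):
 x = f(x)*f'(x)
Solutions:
 f(x) = -sqrt(C1 + x^2)
 f(x) = sqrt(C1 + x^2)


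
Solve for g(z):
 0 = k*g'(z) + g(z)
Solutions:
 g(z) = C1*exp(-z/k)


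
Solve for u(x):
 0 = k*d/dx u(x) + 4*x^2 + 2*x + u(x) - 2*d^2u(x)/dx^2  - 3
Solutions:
 u(x) = C1*exp(x*(k - sqrt(k^2 + 8))/4) + C2*exp(x*(k + sqrt(k^2 + 8))/4) - 8*k^2 + 8*k*x + 2*k - 4*x^2 - 2*x - 13


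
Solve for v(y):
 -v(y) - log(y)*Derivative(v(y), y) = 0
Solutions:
 v(y) = C1*exp(-li(y))


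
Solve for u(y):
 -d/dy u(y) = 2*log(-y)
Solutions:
 u(y) = C1 - 2*y*log(-y) + 2*y


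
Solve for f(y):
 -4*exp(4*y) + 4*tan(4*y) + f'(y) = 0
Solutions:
 f(y) = C1 + exp(4*y) + log(cos(4*y))


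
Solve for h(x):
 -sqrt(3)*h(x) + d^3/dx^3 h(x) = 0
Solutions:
 h(x) = C3*exp(3^(1/6)*x) + (C1*sin(3^(2/3)*x/2) + C2*cos(3^(2/3)*x/2))*exp(-3^(1/6)*x/2)


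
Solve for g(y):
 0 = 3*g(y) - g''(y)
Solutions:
 g(y) = C1*exp(-sqrt(3)*y) + C2*exp(sqrt(3)*y)


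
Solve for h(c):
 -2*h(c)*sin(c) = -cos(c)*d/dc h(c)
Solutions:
 h(c) = C1/cos(c)^2


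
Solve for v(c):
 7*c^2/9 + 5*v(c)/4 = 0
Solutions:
 v(c) = -28*c^2/45


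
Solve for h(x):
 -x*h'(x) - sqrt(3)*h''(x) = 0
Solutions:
 h(x) = C1 + C2*erf(sqrt(2)*3^(3/4)*x/6)


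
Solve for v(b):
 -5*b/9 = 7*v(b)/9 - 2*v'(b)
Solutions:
 v(b) = C1*exp(7*b/18) - 5*b/7 - 90/49


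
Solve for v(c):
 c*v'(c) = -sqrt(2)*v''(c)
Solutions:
 v(c) = C1 + C2*erf(2^(1/4)*c/2)


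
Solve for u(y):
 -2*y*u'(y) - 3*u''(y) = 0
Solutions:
 u(y) = C1 + C2*erf(sqrt(3)*y/3)


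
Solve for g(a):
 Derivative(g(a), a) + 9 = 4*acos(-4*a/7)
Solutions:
 g(a) = C1 + 4*a*acos(-4*a/7) - 9*a + sqrt(49 - 16*a^2)


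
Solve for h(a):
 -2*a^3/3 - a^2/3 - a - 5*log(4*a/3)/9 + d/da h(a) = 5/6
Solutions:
 h(a) = C1 + a^4/6 + a^3/9 + a^2/2 + 5*a*log(a)/9 - 5*a*log(3)/9 + 5*a/18 + 10*a*log(2)/9


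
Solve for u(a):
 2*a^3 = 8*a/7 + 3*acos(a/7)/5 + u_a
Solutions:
 u(a) = C1 + a^4/2 - 4*a^2/7 - 3*a*acos(a/7)/5 + 3*sqrt(49 - a^2)/5


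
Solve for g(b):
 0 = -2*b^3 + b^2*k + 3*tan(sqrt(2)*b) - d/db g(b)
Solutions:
 g(b) = C1 - b^4/2 + b^3*k/3 - 3*sqrt(2)*log(cos(sqrt(2)*b))/2


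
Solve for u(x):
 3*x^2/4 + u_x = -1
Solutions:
 u(x) = C1 - x^3/4 - x


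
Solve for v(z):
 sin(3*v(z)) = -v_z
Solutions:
 v(z) = -acos((-C1 - exp(6*z))/(C1 - exp(6*z)))/3 + 2*pi/3
 v(z) = acos((-C1 - exp(6*z))/(C1 - exp(6*z)))/3
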